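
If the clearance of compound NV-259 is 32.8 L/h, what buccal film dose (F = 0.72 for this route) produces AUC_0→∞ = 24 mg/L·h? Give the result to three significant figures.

Dose = 1090 mg

Dose = CL × AUC_0→∞ / F
     = 32.8 × 24 / 0.72 = 1093.33 mg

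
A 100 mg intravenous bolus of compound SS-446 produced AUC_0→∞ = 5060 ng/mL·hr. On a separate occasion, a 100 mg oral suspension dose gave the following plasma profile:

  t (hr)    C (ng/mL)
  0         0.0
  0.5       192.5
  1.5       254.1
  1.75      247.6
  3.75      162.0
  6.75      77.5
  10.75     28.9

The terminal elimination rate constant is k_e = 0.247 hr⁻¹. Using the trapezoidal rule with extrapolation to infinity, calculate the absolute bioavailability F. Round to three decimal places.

F = 0.283

Trapezoidal AUC_0→10.75 (oral suspension):
  [0→0.5]: (0.0+192.5)/2 × 0.5 = 48.125
  [0.5→1.5]: (192.5+254.1)/2 × 1 = 223.3
  [1.5→1.75]: (254.1+247.6)/2 × 0.25 = 62.7125
  [1.75→3.75]: (247.6+162.0)/2 × 2 = 409.6
  [3.75→6.75]: (162.0+77.5)/2 × 3 = 359.25
  [6.75→10.75]: (77.5+28.9)/2 × 4 = 212.8
  Sum = 1315.7875 ng/mL·hr
Tail: C_last/k_e = 28.9/0.247 = 117.004
AUC_0→∞ (oral suspension) = 1315.7875 + 117.004 = 1432.7915 ng/mL·hr
F = (AUC_ev/D_ev)/(AUC_iv/D_iv) = (1432.7915/100)/(5060/100) = 14.327915/50.6 = 0.2832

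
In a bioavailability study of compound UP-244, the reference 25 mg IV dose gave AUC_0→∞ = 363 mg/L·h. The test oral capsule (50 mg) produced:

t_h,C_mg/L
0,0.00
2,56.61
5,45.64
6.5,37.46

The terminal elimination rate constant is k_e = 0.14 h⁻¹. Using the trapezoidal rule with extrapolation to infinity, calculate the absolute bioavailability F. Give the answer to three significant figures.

F = 0.744

Trapezoidal AUC_0→6.5 (oral capsule):
  [0→2]: (0.00+56.61)/2 × 2 = 56.61
  [2→5]: (56.61+45.64)/2 × 3 = 153.375
  [5→6.5]: (45.64+37.46)/2 × 1.5 = 62.325
  Sum = 272.31 mg/L·h
Tail: C_last/k_e = 37.46/0.14 = 267.571
AUC_0→∞ (oral capsule) = 272.31 + 267.571 = 539.881 mg/L·h
F = (AUC_ev/D_ev)/(AUC_iv/D_iv) = (539.881/50)/(363/25) = 10.79762/14.52 = 0.7436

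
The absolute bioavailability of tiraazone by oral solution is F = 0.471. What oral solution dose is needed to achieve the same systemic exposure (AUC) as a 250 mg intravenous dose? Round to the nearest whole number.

D_oral = 531 mg

For equal systemic exposure: F × D_ev = D_iv
D_ev = D_iv / F = 250 / 0.471 = 530.786 mg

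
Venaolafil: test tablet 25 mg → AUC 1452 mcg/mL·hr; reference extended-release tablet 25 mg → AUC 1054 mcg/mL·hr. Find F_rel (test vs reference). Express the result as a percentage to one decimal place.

F_rel = (AUC_test/D_test) / (AUC_ref/D_ref)
      = (1452/25) / (1054/25)
      = 58.08 / 42.16 = 1.3776 = 137.76%

F_rel = 137.8%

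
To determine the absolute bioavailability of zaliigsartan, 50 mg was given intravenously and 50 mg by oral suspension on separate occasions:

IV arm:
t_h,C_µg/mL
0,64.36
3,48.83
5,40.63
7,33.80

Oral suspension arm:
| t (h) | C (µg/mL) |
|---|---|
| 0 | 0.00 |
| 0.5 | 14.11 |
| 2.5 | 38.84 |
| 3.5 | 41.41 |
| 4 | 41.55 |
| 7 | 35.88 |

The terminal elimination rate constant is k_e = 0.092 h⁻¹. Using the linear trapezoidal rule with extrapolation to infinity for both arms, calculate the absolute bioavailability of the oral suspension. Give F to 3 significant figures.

Trapezoidal AUC_0→7 (IV):
  [0→3]: (64.36+48.83)/2 × 3 = 169.785
  [3→5]: (48.83+40.63)/2 × 2 = 89.46
  [5→7]: (40.63+33.80)/2 × 2 = 74.43
  Sum = 333.675 µg/mL·h
IV tail: 33.80/0.092 = 367.391; AUC_iv,0→∞ = 333.675 + 367.391 = 701.066 µg/mL·h
Trapezoidal AUC_0→7 (oral suspension):
  [0→0.5]: (0.00+14.11)/2 × 0.5 = 3.5275
  [0.5→2.5]: (14.11+38.84)/2 × 2 = 52.95
  [2.5→3.5]: (38.84+41.41)/2 × 1 = 40.125
  [3.5→4]: (41.41+41.55)/2 × 0.5 = 20.74
  [4→7]: (41.55+35.88)/2 × 3 = 116.145
  Sum = 233.4875 µg/mL·h
oral suspension tail: 35.88/0.092 = 390.000; AUC_ev,0→∞ = 233.4875 + 390.000 = 623.4875 µg/mL·h
F = (AUC_ev/D_ev)/(AUC_iv/D_iv) = (623.4875/50)/(701.066/50) = 12.46975/14.02132 = 0.8893

F = 0.889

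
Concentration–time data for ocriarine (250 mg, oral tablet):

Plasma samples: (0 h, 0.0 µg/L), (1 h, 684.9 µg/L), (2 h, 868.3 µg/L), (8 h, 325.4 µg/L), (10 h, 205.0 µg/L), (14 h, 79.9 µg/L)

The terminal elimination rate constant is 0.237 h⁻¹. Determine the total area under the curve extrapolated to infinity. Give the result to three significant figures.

AUC = 6140 µg/L·h

Trapezoidal AUC_0→14:
  [0→1]: (0.0+684.9)/2 × 1 = 342.45
  [1→2]: (684.9+868.3)/2 × 1 = 776.6
  [2→8]: (868.3+325.4)/2 × 6 = 3581.1
  [8→10]: (325.4+205.0)/2 × 2 = 530.4
  [10→14]: (205.0+79.9)/2 × 4 = 569.8
  Sum = 5800.35 µg/L·h
Extrapolated tail: C_last / k_e = 79.9 / 0.237 = 337.131
AUC_0→∞ = 5800.35 + 337.131 = 6137.481 µg/L·h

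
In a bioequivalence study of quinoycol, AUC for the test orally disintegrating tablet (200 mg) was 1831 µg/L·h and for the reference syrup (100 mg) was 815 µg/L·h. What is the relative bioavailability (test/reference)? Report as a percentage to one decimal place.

F_rel = 112.3%

F_rel = (AUC_test/D_test) / (AUC_ref/D_ref)
      = (1831/200) / (815/100)
      = 9.155 / 8.15 = 1.1233 = 112.33%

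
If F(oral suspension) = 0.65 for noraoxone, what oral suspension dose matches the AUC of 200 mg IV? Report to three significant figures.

D_oral = 308 mg

For equal systemic exposure: F × D_ev = D_iv
D_ev = D_iv / F = 200 / 0.65 = 307.692 mg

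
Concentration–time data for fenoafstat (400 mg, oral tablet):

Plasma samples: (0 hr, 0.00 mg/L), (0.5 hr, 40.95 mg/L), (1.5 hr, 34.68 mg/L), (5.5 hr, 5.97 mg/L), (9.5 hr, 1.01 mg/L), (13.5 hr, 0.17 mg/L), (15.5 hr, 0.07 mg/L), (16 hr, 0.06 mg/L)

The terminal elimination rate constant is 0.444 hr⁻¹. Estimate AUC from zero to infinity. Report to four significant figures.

Trapezoidal AUC_0→16:
  [0→0.5]: (0.00+40.95)/2 × 0.5 = 10.2375
  [0.5→1.5]: (40.95+34.68)/2 × 1 = 37.815
  [1.5→5.5]: (34.68+5.97)/2 × 4 = 81.3
  [5.5→9.5]: (5.97+1.01)/2 × 4 = 13.96
  [9.5→13.5]: (1.01+0.17)/2 × 4 = 2.36
  [13.5→15.5]: (0.17+0.07)/2 × 2 = 0.24
  [15.5→16]: (0.07+0.06)/2 × 0.5 = 0.0325
  Sum = 145.945 mg/L·hr
Extrapolated tail: C_last / k_e = 0.06 / 0.444 = 0.135
AUC_0→∞ = 145.945 + 0.135 = 146.08 mg/L·hr

AUC = 146.1 mg/L·hr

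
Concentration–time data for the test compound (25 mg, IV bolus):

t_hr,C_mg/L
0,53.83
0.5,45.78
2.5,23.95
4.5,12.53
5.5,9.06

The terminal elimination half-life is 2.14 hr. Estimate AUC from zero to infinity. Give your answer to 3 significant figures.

AUC = 170 mg/L·hr

Trapezoidal AUC_0→5.5:
  [0→0.5]: (53.83+45.78)/2 × 0.5 = 24.9025
  [0.5→2.5]: (45.78+23.95)/2 × 2 = 69.73
  [2.5→4.5]: (23.95+12.53)/2 × 2 = 36.48
  [4.5→5.5]: (12.53+9.06)/2 × 1 = 10.795
  Sum = 141.9075 mg/L·hr
k_e = ln2 / t½ = 0.693147 / 2.14 = 0.3239 hr^-1
Extrapolated tail: C_last / k_e = 9.06 / 0.3239 = 27.972
AUC_0→∞ = 141.9075 + 27.972 = 169.8795 mg/L·hr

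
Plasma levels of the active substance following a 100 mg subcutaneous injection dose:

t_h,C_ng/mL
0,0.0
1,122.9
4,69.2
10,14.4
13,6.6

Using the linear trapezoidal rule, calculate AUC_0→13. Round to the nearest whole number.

Trapezoidal AUC_0→13:
  [0→1]: (0.0+122.9)/2 × 1 = 61.45
  [1→4]: (122.9+69.2)/2 × 3 = 288.15
  [4→10]: (69.2+14.4)/2 × 6 = 250.8
  [10→13]: (14.4+6.6)/2 × 3 = 31.5
  Sum = 631.9 ng/mL·h

AUC = 632 ng/mL·h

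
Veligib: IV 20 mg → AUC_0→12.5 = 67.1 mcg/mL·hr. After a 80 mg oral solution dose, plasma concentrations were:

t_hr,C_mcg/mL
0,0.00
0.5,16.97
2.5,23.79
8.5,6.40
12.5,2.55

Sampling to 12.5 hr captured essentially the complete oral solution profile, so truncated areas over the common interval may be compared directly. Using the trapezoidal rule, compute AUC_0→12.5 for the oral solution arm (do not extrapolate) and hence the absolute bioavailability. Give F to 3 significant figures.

Trapezoidal AUC_0→12.5 (oral solution):
  [0→0.5]: (0.00+16.97)/2 × 0.5 = 4.2425
  [0.5→2.5]: (16.97+23.79)/2 × 2 = 40.76
  [2.5→8.5]: (23.79+6.40)/2 × 6 = 90.57
  [8.5→12.5]: (6.40+2.55)/2 × 4 = 17.9
  Sum = 153.4725 mcg/mL·hr
F = (AUC_ev/D_ev)/(AUC_iv/D_iv) = (153.4725/80)/(67.1/20) = 1.91841/3.355 = 0.5718

F = 0.572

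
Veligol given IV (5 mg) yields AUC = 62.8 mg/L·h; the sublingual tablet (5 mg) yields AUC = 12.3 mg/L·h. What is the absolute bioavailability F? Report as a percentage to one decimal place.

F = 19.6%

F = (AUC_ev / D_ev) / (AUC_iv / D_iv)
  = (12.3/5) / (62.8/5)
  = 2.46 / 12.56 = 0.1959
  = 19.59%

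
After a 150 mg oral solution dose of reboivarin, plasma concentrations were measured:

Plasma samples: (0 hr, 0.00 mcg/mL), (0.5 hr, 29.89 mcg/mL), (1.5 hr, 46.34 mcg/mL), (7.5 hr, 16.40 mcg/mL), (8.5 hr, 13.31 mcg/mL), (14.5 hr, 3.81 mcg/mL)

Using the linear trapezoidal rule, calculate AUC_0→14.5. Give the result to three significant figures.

AUC = 300 mcg/mL·hr

Trapezoidal AUC_0→14.5:
  [0→0.5]: (0.00+29.89)/2 × 0.5 = 7.4725
  [0.5→1.5]: (29.89+46.34)/2 × 1 = 38.115
  [1.5→7.5]: (46.34+16.40)/2 × 6 = 188.22
  [7.5→8.5]: (16.40+13.31)/2 × 1 = 14.855
  [8.5→14.5]: (13.31+3.81)/2 × 6 = 51.36
  Sum = 300.0225 mcg/mL·hr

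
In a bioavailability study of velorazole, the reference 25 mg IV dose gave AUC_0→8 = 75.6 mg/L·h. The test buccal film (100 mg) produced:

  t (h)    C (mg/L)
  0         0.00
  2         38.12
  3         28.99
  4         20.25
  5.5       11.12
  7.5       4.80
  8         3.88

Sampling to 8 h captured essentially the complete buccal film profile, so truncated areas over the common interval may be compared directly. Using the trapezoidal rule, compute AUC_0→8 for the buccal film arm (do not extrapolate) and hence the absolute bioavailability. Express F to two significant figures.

Trapezoidal AUC_0→8 (buccal film):
  [0→2]: (0.00+38.12)/2 × 2 = 38.12
  [2→3]: (38.12+28.99)/2 × 1 = 33.555
  [3→4]: (28.99+20.25)/2 × 1 = 24.62
  [4→5.5]: (20.25+11.12)/2 × 1.5 = 23.5275
  [5.5→7.5]: (11.12+4.80)/2 × 2 = 15.92
  [7.5→8]: (4.80+3.88)/2 × 0.5 = 2.17
  Sum = 137.9125 mg/L·h
F = (AUC_ev/D_ev)/(AUC_iv/D_iv) = (137.9125/100)/(75.6/25) = 1.379125/3.024 = 0.4561

F = 0.46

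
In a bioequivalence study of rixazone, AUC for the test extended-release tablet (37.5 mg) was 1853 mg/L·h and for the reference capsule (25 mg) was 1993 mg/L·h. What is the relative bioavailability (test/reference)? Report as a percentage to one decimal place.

F_rel = (AUC_test/D_test) / (AUC_ref/D_ref)
      = (1853/37.5) / (1993/25)
      = 49.4133 / 79.72 = 0.6198 = 61.98%

F_rel = 62.0%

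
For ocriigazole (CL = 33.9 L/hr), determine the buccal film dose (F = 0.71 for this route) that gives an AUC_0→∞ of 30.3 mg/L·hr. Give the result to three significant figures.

Dose = 1450 mg

Dose = CL × AUC_0→∞ / F
     = 33.9 × 30.3 / 0.71 = 1446.72 mg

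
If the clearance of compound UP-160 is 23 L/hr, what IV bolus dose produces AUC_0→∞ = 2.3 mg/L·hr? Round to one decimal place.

Dose_iv = CL × AUC_0→∞
     = 23 × 2.3 = 52.9 mg

Dose = 52.9 mg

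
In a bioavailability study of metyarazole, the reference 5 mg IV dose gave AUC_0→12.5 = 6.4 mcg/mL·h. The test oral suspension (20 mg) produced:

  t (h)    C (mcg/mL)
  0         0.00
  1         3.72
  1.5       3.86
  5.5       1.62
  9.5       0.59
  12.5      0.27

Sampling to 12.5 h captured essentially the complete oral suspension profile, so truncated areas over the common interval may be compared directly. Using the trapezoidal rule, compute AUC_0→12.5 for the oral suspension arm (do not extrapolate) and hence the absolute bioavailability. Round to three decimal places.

Trapezoidal AUC_0→12.5 (oral suspension):
  [0→1]: (0.00+3.72)/2 × 1 = 1.86
  [1→1.5]: (3.72+3.86)/2 × 0.5 = 1.895
  [1.5→5.5]: (3.86+1.62)/2 × 4 = 10.96
  [5.5→9.5]: (1.62+0.59)/2 × 4 = 4.42
  [9.5→12.5]: (0.59+0.27)/2 × 3 = 1.29
  Sum = 20.425 mcg/mL·h
F = (AUC_ev/D_ev)/(AUC_iv/D_iv) = (20.425/20)/(6.4/5) = 1.02125/1.28 = 0.7979

F = 0.798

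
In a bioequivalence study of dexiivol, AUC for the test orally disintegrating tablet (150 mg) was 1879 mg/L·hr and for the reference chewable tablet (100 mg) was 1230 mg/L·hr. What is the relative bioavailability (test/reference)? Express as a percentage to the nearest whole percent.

F_rel = 102%

F_rel = (AUC_test/D_test) / (AUC_ref/D_ref)
      = (1879/150) / (1230/100)
      = 12.5267 / 12.3 = 1.0184 = 101.84%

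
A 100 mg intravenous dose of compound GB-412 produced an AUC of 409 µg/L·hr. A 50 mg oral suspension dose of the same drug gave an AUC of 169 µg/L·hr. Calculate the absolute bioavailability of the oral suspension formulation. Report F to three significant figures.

F = 0.826

F = (AUC_ev / D_ev) / (AUC_iv / D_iv)
  = (169/50) / (409/100)
  = 3.38 / 4.09 = 0.8264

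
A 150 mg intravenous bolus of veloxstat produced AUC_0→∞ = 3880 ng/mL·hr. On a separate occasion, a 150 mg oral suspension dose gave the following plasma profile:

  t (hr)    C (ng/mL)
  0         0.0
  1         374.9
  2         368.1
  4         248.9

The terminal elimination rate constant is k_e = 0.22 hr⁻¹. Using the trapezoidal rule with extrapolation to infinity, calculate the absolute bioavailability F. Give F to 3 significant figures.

F = 0.595

Trapezoidal AUC_0→4 (oral suspension):
  [0→1]: (0.0+374.9)/2 × 1 = 187.45
  [1→2]: (374.9+368.1)/2 × 1 = 371.5
  [2→4]: (368.1+248.9)/2 × 2 = 617.0
  Sum = 1175.95 ng/mL·hr
Tail: C_last/k_e = 248.9/0.22 = 1131.364
AUC_0→∞ (oral suspension) = 1175.95 + 1131.364 = 2307.314 ng/mL·hr
F = (AUC_ev/D_ev)/(AUC_iv/D_iv) = (2307.314/150)/(3880/150) = 15.3821/25.8667 = 0.5947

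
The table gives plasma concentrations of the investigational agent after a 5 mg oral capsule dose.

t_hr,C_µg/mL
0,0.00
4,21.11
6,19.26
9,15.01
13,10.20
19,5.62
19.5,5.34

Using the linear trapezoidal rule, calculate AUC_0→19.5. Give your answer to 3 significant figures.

AUC = 235 µg/mL·hr

Trapezoidal AUC_0→19.5:
  [0→4]: (0.00+21.11)/2 × 4 = 42.22
  [4→6]: (21.11+19.26)/2 × 2 = 40.37
  [6→9]: (19.26+15.01)/2 × 3 = 51.405
  [9→13]: (15.01+10.20)/2 × 4 = 50.42
  [13→19]: (10.20+5.62)/2 × 6 = 47.46
  [19→19.5]: (5.62+5.34)/2 × 0.5 = 2.74
  Sum = 234.615 µg/mL·hr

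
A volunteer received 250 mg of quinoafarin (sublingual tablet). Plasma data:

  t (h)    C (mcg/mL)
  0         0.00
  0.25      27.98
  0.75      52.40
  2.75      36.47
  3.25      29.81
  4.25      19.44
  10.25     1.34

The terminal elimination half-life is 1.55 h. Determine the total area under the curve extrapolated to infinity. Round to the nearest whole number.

AUC = 219 mcg/mL·h

Trapezoidal AUC_0→10.25:
  [0→0.25]: (0.00+27.98)/2 × 0.25 = 3.4975
  [0.25→0.75]: (27.98+52.40)/2 × 0.5 = 20.095
  [0.75→2.75]: (52.40+36.47)/2 × 2 = 88.87
  [2.75→3.25]: (36.47+29.81)/2 × 0.5 = 16.57
  [3.25→4.25]: (29.81+19.44)/2 × 1 = 24.625
  [4.25→10.25]: (19.44+1.34)/2 × 6 = 62.34
  Sum = 215.9975 mcg/mL·h
k_e = ln2 / t½ = 0.693147 / 1.55 = 0.4472 h^-1
Extrapolated tail: C_last / k_e = 1.34 / 0.4472 = 2.996
AUC_0→∞ = 215.9975 + 2.996 = 218.9935 mcg/mL·h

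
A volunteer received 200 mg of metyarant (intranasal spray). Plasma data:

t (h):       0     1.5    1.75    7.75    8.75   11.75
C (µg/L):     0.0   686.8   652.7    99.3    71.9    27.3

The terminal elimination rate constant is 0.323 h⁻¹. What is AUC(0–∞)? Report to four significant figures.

Trapezoidal AUC_0→11.75:
  [0→1.5]: (0.0+686.8)/2 × 1.5 = 515.1
  [1.5→1.75]: (686.8+652.7)/2 × 0.25 = 167.4375
  [1.75→7.75]: (652.7+99.3)/2 × 6 = 2256.0
  [7.75→8.75]: (99.3+71.9)/2 × 1 = 85.6
  [8.75→11.75]: (71.9+27.3)/2 × 3 = 148.8
  Sum = 3172.9375 µg/L·h
Extrapolated tail: C_last / k_e = 27.3 / 0.323 = 84.520
AUC_0→∞ = 3172.9375 + 84.520 = 3257.4575 µg/L·h

AUC = 3257 µg/L·h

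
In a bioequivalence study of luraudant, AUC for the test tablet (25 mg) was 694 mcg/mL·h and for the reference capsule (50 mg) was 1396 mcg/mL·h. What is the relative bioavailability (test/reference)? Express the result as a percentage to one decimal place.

F_rel = 99.4%

F_rel = (AUC_test/D_test) / (AUC_ref/D_ref)
      = (694/25) / (1396/50)
      = 27.76 / 27.92 = 0.9943 = 99.43%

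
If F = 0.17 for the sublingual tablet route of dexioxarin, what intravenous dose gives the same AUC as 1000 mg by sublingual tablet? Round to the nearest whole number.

Systemic exposure from an extravascular dose = F × D_ev, so the equivalent IV dose is F × D_ev.
D_iv = F × D_ev = 0.17 × 1000 = 170 mg

D_iv = 170 mg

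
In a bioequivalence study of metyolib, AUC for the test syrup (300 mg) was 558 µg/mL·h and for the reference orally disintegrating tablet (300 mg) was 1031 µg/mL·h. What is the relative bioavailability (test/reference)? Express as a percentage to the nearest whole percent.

F_rel = 54%

F_rel = (AUC_test/D_test) / (AUC_ref/D_ref)
      = (558/300) / (1031/300)
      = 1.86 / 3.43667 = 0.5412 = 54.12%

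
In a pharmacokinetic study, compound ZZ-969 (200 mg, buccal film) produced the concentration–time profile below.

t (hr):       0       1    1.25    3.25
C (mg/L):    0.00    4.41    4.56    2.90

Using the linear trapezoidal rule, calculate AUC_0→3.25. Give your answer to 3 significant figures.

Trapezoidal AUC_0→3.25:
  [0→1]: (0.00+4.41)/2 × 1 = 2.205
  [1→1.25]: (4.41+4.56)/2 × 0.25 = 1.12125
  [1.25→3.25]: (4.56+2.90)/2 × 2 = 7.46
  Sum = 10.78625 mg/L·hr

AUC = 10.8 mg/L·hr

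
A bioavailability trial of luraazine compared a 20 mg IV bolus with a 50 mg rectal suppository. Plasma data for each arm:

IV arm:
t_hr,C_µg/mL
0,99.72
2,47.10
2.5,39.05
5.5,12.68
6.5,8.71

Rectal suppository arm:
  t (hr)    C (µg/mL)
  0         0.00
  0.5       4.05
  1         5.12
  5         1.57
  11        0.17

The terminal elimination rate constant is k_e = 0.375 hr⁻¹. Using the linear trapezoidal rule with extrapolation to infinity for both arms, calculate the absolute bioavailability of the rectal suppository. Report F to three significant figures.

F = 0.0320

Trapezoidal AUC_0→6.5 (IV):
  [0→2]: (99.72+47.10)/2 × 2 = 146.82
  [2→2.5]: (47.10+39.05)/2 × 0.5 = 21.5375
  [2.5→5.5]: (39.05+12.68)/2 × 3 = 77.595
  [5.5→6.5]: (12.68+8.71)/2 × 1 = 10.695
  Sum = 256.6475 µg/mL·hr
IV tail: 8.71/0.375 = 23.227; AUC_iv,0→∞ = 256.6475 + 23.227 = 279.8745 µg/mL·hr
Trapezoidal AUC_0→11 (rectal suppository):
  [0→0.5]: (0.00+4.05)/2 × 0.5 = 1.0125
  [0.5→1]: (4.05+5.12)/2 × 0.5 = 2.2925
  [1→5]: (5.12+1.57)/2 × 4 = 13.38
  [5→11]: (1.57+0.17)/2 × 6 = 5.22
  Sum = 21.905 µg/mL·hr
rectal suppository tail: 0.17/0.375 = 0.453; AUC_ev,0→∞ = 21.905 + 0.453 = 22.358 µg/mL·hr
F = (AUC_ev/D_ev)/(AUC_iv/D_iv) = (22.358/50)/(279.8745/20) = 0.44716/13.993725 = 0.0320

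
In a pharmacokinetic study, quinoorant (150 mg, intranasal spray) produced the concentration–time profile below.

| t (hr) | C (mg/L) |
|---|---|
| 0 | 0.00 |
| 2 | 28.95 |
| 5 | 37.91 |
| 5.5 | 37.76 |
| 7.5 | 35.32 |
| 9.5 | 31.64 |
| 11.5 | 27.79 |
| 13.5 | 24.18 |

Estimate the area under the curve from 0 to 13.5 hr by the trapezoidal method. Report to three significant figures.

AUC = 400 mg/L·hr

Trapezoidal AUC_0→13.5:
  [0→2]: (0.00+28.95)/2 × 2 = 28.95
  [2→5]: (28.95+37.91)/2 × 3 = 100.29
  [5→5.5]: (37.91+37.76)/2 × 0.5 = 18.9175
  [5.5→7.5]: (37.76+35.32)/2 × 2 = 73.08
  [7.5→9.5]: (35.32+31.64)/2 × 2 = 66.96
  [9.5→11.5]: (31.64+27.79)/2 × 2 = 59.43
  [11.5→13.5]: (27.79+24.18)/2 × 2 = 51.97
  Sum = 399.5975 mg/L·hr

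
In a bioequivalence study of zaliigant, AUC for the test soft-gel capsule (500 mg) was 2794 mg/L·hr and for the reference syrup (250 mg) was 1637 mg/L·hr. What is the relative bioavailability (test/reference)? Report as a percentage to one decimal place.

F_rel = (AUC_test/D_test) / (AUC_ref/D_ref)
      = (2794/500) / (1637/250)
      = 5.588 / 6.548 = 0.8534 = 85.34%

F_rel = 85.3%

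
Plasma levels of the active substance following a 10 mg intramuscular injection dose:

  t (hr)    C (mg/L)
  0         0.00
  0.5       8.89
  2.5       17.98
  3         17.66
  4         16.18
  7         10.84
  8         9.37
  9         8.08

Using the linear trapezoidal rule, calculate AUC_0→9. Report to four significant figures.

Trapezoidal AUC_0→9:
  [0→0.5]: (0.00+8.89)/2 × 0.5 = 2.2225
  [0.5→2.5]: (8.89+17.98)/2 × 2 = 26.87
  [2.5→3]: (17.98+17.66)/2 × 0.5 = 8.91
  [3→4]: (17.66+16.18)/2 × 1 = 16.92
  [4→7]: (16.18+10.84)/2 × 3 = 40.53
  [7→8]: (10.84+9.37)/2 × 1 = 10.105
  [8→9]: (9.37+8.08)/2 × 1 = 8.725
  Sum = 114.2825 mg/L·hr

AUC = 114.3 mg/L·hr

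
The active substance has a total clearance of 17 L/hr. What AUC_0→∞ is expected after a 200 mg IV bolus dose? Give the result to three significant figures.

AUC = 11.8 mg/L·hr

AUC_0→∞ = Dose_iv / CL
        = 200 / 17 = 11.7647 mg/L·hr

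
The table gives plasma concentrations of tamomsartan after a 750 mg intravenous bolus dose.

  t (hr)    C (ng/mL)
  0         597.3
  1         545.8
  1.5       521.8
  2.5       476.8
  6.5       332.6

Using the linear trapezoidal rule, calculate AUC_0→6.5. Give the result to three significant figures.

AUC = 2960 ng/mL·hr

Trapezoidal AUC_0→6.5:
  [0→1]: (597.3+545.8)/2 × 1 = 571.55
  [1→1.5]: (545.8+521.8)/2 × 0.5 = 266.9
  [1.5→2.5]: (521.8+476.8)/2 × 1 = 499.3
  [2.5→6.5]: (476.8+332.6)/2 × 4 = 1618.8
  Sum = 2956.55 ng/mL·hr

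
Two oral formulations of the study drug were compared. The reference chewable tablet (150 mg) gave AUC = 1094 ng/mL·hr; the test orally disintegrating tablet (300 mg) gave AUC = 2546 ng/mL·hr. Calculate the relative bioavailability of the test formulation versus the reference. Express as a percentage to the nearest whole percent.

F_rel = 116%

F_rel = (AUC_test/D_test) / (AUC_ref/D_ref)
      = (2546/300) / (1094/150)
      = 8.48667 / 7.29333 = 1.1636 = 116.36%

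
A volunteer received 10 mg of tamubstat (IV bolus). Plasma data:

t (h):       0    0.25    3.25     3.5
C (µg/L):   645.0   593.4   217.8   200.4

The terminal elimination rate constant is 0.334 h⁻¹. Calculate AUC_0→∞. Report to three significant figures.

Trapezoidal AUC_0→3.5:
  [0→0.25]: (645.0+593.4)/2 × 0.25 = 154.8
  [0.25→3.25]: (593.4+217.8)/2 × 3 = 1216.8
  [3.25→3.5]: (217.8+200.4)/2 × 0.25 = 52.275
  Sum = 1423.875 µg/L·h
Extrapolated tail: C_last / k_e = 200.4 / 0.334 = 600.000
AUC_0→∞ = 1423.875 + 600.000 = 2023.875 µg/L·h

AUC = 2020 µg/L·h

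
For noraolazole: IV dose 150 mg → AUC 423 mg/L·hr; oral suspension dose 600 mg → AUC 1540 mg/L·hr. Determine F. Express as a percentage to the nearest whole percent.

F = 91%

F = (AUC_ev / D_ev) / (AUC_iv / D_iv)
  = (1540/600) / (423/150)
  = 2.56667 / 2.82 = 0.9102
  = 91.02%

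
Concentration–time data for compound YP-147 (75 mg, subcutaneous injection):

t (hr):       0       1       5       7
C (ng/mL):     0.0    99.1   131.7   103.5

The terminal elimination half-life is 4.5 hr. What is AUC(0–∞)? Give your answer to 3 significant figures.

Trapezoidal AUC_0→7:
  [0→1]: (0.0+99.1)/2 × 1 = 49.55
  [1→5]: (99.1+131.7)/2 × 4 = 461.6
  [5→7]: (131.7+103.5)/2 × 2 = 235.2
  Sum = 746.35 ng/mL·hr
k_e = ln2 / t½ = 0.693147 / 4.5 = 0.1540 hr^-1
Extrapolated tail: C_last / k_e = 103.5 / 0.154 = 672.078
AUC_0→∞ = 746.35 + 672.078 = 1418.428 ng/mL·hr

AUC = 1420 ng/mL·hr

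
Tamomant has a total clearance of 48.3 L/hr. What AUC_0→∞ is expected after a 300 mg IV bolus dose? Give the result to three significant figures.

AUC = 6.21 mg/L·hr

AUC_0→∞ = Dose_iv / CL
        = 300 / 48.3 = 6.21118 mg/L·hr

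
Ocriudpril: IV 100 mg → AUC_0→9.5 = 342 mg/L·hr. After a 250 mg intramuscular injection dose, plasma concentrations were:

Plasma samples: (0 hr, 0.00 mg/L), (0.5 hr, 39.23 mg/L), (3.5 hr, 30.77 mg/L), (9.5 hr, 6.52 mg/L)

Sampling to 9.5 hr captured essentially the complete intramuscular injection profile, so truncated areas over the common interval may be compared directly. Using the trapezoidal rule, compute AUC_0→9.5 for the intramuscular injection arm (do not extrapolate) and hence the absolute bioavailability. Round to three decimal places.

F = 0.265

Trapezoidal AUC_0→9.5 (intramuscular injection):
  [0→0.5]: (0.00+39.23)/2 × 0.5 = 9.8075
  [0.5→3.5]: (39.23+30.77)/2 × 3 = 105.0
  [3.5→9.5]: (30.77+6.52)/2 × 6 = 111.87
  Sum = 226.6775 mg/L·hr
F = (AUC_ev/D_ev)/(AUC_iv/D_iv) = (226.6775/250)/(342/100) = 0.90671/3.42 = 0.2651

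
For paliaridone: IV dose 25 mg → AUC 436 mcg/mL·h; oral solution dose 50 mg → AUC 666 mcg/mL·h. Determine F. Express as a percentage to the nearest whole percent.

F = 76%

F = (AUC_ev / D_ev) / (AUC_iv / D_iv)
  = (666/50) / (436/25)
  = 13.32 / 17.44 = 0.7638
  = 76.38%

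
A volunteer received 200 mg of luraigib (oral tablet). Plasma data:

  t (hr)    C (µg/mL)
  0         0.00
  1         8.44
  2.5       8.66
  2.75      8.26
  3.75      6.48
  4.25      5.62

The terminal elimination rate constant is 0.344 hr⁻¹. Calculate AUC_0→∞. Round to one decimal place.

AUC = 45.9 µg/mL·hr

Trapezoidal AUC_0→4.25:
  [0→1]: (0.00+8.44)/2 × 1 = 4.22
  [1→2.5]: (8.44+8.66)/2 × 1.5 = 12.825
  [2.5→2.75]: (8.66+8.26)/2 × 0.25 = 2.115
  [2.75→3.75]: (8.26+6.48)/2 × 1 = 7.37
  [3.75→4.25]: (6.48+5.62)/2 × 0.5 = 3.025
  Sum = 29.555 µg/mL·hr
Extrapolated tail: C_last / k_e = 5.62 / 0.344 = 16.337
AUC_0→∞ = 29.555 + 16.337 = 45.892 µg/mL·hr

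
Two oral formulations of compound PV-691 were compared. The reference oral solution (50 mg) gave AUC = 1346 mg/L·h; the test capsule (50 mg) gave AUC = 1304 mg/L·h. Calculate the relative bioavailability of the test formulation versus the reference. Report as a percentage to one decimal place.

F_rel = (AUC_test/D_test) / (AUC_ref/D_ref)
      = (1304/50) / (1346/50)
      = 26.08 / 26.92 = 0.9688 = 96.88%

F_rel = 96.9%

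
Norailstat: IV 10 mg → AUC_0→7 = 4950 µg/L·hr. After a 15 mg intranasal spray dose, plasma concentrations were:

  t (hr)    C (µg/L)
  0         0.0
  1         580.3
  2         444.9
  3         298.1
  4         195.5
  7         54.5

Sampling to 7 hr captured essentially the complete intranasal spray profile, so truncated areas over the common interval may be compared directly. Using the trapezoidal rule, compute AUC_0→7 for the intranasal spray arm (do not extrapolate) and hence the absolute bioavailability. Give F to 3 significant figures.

F = 0.242

Trapezoidal AUC_0→7 (intranasal spray):
  [0→1]: (0.0+580.3)/2 × 1 = 290.15
  [1→2]: (580.3+444.9)/2 × 1 = 512.6
  [2→3]: (444.9+298.1)/2 × 1 = 371.5
  [3→4]: (298.1+195.5)/2 × 1 = 246.8
  [4→7]: (195.5+54.5)/2 × 3 = 375.0
  Sum = 1796.05 µg/L·hr
F = (AUC_ev/D_ev)/(AUC_iv/D_iv) = (1796.05/15)/(4950/10) = 119.737/495 = 0.2419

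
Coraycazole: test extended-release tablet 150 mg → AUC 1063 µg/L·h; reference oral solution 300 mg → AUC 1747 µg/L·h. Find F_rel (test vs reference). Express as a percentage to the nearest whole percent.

F_rel = (AUC_test/D_test) / (AUC_ref/D_ref)
      = (1063/150) / (1747/300)
      = 7.08667 / 5.82333 = 1.2169 = 121.69%

F_rel = 122%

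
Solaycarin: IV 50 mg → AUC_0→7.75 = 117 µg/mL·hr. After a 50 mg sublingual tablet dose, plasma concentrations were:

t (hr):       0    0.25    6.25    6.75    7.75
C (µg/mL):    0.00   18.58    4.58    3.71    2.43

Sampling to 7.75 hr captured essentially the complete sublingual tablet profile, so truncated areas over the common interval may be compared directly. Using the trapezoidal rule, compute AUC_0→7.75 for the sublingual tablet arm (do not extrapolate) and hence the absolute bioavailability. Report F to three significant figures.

F = 0.658

Trapezoidal AUC_0→7.75 (sublingual tablet):
  [0→0.25]: (0.00+18.58)/2 × 0.25 = 2.3225
  [0.25→6.25]: (18.58+4.58)/2 × 6 = 69.48
  [6.25→6.75]: (4.58+3.71)/2 × 0.5 = 2.0725
  [6.75→7.75]: (3.71+2.43)/2 × 1 = 3.07
  Sum = 76.945 µg/mL·hr
F = (AUC_ev/D_ev)/(AUC_iv/D_iv) = (76.945/50)/(117/50) = 1.5389/2.34 = 0.6576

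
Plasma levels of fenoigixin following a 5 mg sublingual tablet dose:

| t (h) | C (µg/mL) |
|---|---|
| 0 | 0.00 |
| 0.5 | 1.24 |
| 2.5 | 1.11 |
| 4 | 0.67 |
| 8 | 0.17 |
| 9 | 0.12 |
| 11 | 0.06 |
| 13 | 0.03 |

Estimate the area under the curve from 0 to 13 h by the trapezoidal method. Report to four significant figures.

AUC = 6.090 µg/mL·h

Trapezoidal AUC_0→13:
  [0→0.5]: (0.00+1.24)/2 × 0.5 = 0.31
  [0.5→2.5]: (1.24+1.11)/2 × 2 = 2.35
  [2.5→4]: (1.11+0.67)/2 × 1.5 = 1.335
  [4→8]: (0.67+0.17)/2 × 4 = 1.68
  [8→9]: (0.17+0.12)/2 × 1 = 0.145
  [9→11]: (0.12+0.06)/2 × 2 = 0.18
  [11→13]: (0.06+0.03)/2 × 2 = 0.09
  Sum = 6.09 µg/mL·h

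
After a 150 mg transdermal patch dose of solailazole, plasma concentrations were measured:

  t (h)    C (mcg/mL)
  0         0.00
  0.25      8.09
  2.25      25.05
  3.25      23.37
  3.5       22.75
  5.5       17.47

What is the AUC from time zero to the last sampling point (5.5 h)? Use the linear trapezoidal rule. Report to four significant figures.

AUC = 104.3 mcg/mL·h

Trapezoidal AUC_0→5.5:
  [0→0.25]: (0.00+8.09)/2 × 0.25 = 1.01125
  [0.25→2.25]: (8.09+25.05)/2 × 2 = 33.14
  [2.25→3.25]: (25.05+23.37)/2 × 1 = 24.21
  [3.25→3.5]: (23.37+22.75)/2 × 0.25 = 5.765
  [3.5→5.5]: (22.75+17.47)/2 × 2 = 40.22
  Sum = 104.34625 mcg/mL·h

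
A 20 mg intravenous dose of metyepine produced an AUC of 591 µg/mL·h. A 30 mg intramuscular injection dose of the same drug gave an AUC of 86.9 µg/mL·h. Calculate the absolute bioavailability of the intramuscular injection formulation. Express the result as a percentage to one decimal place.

F = 9.8%

F = (AUC_ev / D_ev) / (AUC_iv / D_iv)
  = (86.9/30) / (591/20)
  = 2.89667 / 29.55 = 0.0980
  = 9.80%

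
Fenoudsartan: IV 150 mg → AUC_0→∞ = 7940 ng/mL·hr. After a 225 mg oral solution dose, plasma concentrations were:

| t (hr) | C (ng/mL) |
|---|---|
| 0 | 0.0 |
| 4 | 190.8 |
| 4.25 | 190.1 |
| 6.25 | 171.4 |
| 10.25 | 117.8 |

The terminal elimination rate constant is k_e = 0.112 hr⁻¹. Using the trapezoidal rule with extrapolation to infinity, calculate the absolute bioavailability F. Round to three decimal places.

F = 0.203

Trapezoidal AUC_0→10.25 (oral solution):
  [0→4]: (0.0+190.8)/2 × 4 = 381.6
  [4→4.25]: (190.8+190.1)/2 × 0.25 = 47.6125
  [4.25→6.25]: (190.1+171.4)/2 × 2 = 361.5
  [6.25→10.25]: (171.4+117.8)/2 × 4 = 578.4
  Sum = 1369.1125 ng/mL·hr
Tail: C_last/k_e = 117.8/0.112 = 1051.786
AUC_0→∞ (oral solution) = 1369.1125 + 1051.786 = 2420.8985 ng/mL·hr
F = (AUC_ev/D_ev)/(AUC_iv/D_iv) = (2420.8985/225)/(7940/150) = 10.7595/52.9333 = 0.2033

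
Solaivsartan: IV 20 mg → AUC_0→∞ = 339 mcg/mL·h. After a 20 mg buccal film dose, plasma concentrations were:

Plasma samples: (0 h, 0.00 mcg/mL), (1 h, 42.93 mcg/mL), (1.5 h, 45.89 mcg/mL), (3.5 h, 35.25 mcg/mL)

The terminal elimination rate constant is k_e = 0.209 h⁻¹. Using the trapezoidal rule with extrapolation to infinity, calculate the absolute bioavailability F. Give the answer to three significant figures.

Trapezoidal AUC_0→3.5 (buccal film):
  [0→1]: (0.00+42.93)/2 × 1 = 21.465
  [1→1.5]: (42.93+45.89)/2 × 0.5 = 22.205
  [1.5→3.5]: (45.89+35.25)/2 × 2 = 81.14
  Sum = 124.81 mcg/mL·h
Tail: C_last/k_e = 35.25/0.209 = 168.660
AUC_0→∞ (buccal film) = 124.81 + 168.660 = 293.47 mcg/mL·h
F = (AUC_ev/D_ev)/(AUC_iv/D_iv) = (293.47/20)/(339/20) = 14.6735/16.95 = 0.8657

F = 0.866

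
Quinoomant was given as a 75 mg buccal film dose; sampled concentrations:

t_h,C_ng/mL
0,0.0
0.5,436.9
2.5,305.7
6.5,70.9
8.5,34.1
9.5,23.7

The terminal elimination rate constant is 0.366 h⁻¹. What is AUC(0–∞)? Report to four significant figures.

Trapezoidal AUC_0→9.5:
  [0→0.5]: (0.0+436.9)/2 × 0.5 = 109.225
  [0.5→2.5]: (436.9+305.7)/2 × 2 = 742.6
  [2.5→6.5]: (305.7+70.9)/2 × 4 = 753.2
  [6.5→8.5]: (70.9+34.1)/2 × 2 = 105.0
  [8.5→9.5]: (34.1+23.7)/2 × 1 = 28.9
  Sum = 1738.925 ng/mL·h
Extrapolated tail: C_last / k_e = 23.7 / 0.366 = 64.754
AUC_0→∞ = 1738.925 + 64.754 = 1803.679 ng/mL·h

AUC = 1804 ng/mL·h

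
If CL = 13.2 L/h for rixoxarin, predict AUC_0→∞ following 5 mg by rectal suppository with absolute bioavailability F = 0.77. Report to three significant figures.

AUC = 0.292 mg/L·h

AUC_0→∞ = F × Dose / CL
        = 0.77 × 5 / 13.2 = 0.291667 mg/L·h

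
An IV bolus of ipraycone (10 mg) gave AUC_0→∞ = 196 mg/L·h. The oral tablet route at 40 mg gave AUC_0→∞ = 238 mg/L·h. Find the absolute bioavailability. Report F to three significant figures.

F = (AUC_ev / D_ev) / (AUC_iv / D_iv)
  = (238/40) / (196/10)
  = 5.95 / 19.6 = 0.3036

F = 0.304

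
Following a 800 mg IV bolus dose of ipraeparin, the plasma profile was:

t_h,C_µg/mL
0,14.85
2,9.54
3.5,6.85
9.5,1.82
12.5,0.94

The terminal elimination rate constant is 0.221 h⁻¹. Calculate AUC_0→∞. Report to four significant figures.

Trapezoidal AUC_0→12.5:
  [0→2]: (14.85+9.54)/2 × 2 = 24.39
  [2→3.5]: (9.54+6.85)/2 × 1.5 = 12.2925
  [3.5→9.5]: (6.85+1.82)/2 × 6 = 26.01
  [9.5→12.5]: (1.82+0.94)/2 × 3 = 4.14
  Sum = 66.8325 µg/mL·h
Extrapolated tail: C_last / k_e = 0.94 / 0.221 = 4.253
AUC_0→∞ = 66.8325 + 4.253 = 71.0855 µg/mL·h

AUC = 71.09 µg/mL·h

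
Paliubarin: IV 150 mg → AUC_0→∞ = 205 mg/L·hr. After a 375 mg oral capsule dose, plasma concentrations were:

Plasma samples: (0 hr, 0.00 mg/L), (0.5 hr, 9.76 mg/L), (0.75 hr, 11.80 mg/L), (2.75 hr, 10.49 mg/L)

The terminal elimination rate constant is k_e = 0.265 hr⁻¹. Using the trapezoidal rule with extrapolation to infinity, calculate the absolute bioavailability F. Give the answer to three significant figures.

F = 0.131

Trapezoidal AUC_0→2.75 (oral capsule):
  [0→0.5]: (0.00+9.76)/2 × 0.5 = 2.44
  [0.5→0.75]: (9.76+11.80)/2 × 0.25 = 2.695
  [0.75→2.75]: (11.80+10.49)/2 × 2 = 22.29
  Sum = 27.425 mg/L·hr
Tail: C_last/k_e = 10.49/0.265 = 39.585
AUC_0→∞ (oral capsule) = 27.425 + 39.585 = 67.01 mg/L·hr
F = (AUC_ev/D_ev)/(AUC_iv/D_iv) = (67.01/375)/(205/150) = 0.178693/1.36667 = 0.1308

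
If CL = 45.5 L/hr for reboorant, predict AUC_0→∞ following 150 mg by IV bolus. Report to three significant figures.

AUC_0→∞ = Dose_iv / CL
        = 150 / 45.5 = 3.2967 mg/L·hr

AUC = 3.30 mg/L·hr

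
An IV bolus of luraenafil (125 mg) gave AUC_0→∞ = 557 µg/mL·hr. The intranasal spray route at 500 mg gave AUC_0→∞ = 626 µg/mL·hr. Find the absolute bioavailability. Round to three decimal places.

F = 0.281

F = (AUC_ev / D_ev) / (AUC_iv / D_iv)
  = (626/500) / (557/125)
  = 1.252 / 4.456 = 0.2810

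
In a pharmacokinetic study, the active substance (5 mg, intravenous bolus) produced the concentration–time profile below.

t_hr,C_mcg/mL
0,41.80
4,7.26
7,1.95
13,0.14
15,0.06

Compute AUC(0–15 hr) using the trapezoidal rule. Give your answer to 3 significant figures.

Trapezoidal AUC_0→15:
  [0→4]: (41.80+7.26)/2 × 4 = 98.12
  [4→7]: (7.26+1.95)/2 × 3 = 13.815
  [7→13]: (1.95+0.14)/2 × 6 = 6.27
  [13→15]: (0.14+0.06)/2 × 2 = 0.2
  Sum = 118.405 mcg/mL·hr

AUC = 118 mcg/mL·hr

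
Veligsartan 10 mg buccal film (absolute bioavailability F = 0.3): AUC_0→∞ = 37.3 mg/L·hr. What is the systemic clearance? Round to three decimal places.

CL = 0.080 L/hr

CL = F × Dose / AUC_0→∞
   = 0.3 × 10 / 37.3 = 0.080429 L/hr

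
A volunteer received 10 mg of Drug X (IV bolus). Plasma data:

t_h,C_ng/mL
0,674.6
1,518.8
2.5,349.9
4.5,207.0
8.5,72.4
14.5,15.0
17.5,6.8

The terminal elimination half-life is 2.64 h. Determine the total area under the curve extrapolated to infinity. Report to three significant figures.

AUC = 2680 ng/mL·h

Trapezoidal AUC_0→17.5:
  [0→1]: (674.6+518.8)/2 × 1 = 596.7
  [1→2.5]: (518.8+349.9)/2 × 1.5 = 651.525
  [2.5→4.5]: (349.9+207.0)/2 × 2 = 556.9
  [4.5→8.5]: (207.0+72.4)/2 × 4 = 558.8
  [8.5→14.5]: (72.4+15.0)/2 × 6 = 262.2
  [14.5→17.5]: (15.0+6.8)/2 × 3 = 32.7
  Sum = 2658.825 ng/mL·h
k_e = ln2 / t½ = 0.693147 / 2.64 = 0.2626 h^-1
Extrapolated tail: C_last / k_e = 6.8 / 0.2626 = 25.895
AUC_0→∞ = 2658.825 + 25.895 = 2684.72 ng/mL·h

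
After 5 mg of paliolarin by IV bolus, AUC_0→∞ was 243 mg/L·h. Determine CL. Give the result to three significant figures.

CL = Dose_iv / AUC_0→∞
   = 5 / 243 = 0.0205761 L/h

CL = 0.0206 L/h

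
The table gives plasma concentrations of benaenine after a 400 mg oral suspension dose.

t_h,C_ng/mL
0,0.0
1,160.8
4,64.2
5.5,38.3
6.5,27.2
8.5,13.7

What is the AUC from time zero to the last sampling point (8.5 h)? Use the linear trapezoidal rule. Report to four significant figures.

AUC = 568.4 ng/mL·h

Trapezoidal AUC_0→8.5:
  [0→1]: (0.0+160.8)/2 × 1 = 80.4
  [1→4]: (160.8+64.2)/2 × 3 = 337.5
  [4→5.5]: (64.2+38.3)/2 × 1.5 = 76.875
  [5.5→6.5]: (38.3+27.2)/2 × 1 = 32.75
  [6.5→8.5]: (27.2+13.7)/2 × 2 = 40.9
  Sum = 568.425 ng/mL·h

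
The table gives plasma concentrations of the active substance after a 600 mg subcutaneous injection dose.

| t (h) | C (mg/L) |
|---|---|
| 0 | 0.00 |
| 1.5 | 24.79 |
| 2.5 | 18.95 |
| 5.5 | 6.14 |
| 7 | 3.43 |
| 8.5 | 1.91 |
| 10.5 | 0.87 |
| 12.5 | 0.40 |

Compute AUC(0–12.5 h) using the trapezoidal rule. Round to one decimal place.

Trapezoidal AUC_0→12.5:
  [0→1.5]: (0.00+24.79)/2 × 1.5 = 18.5925
  [1.5→2.5]: (24.79+18.95)/2 × 1 = 21.87
  [2.5→5.5]: (18.95+6.14)/2 × 3 = 37.635
  [5.5→7]: (6.14+3.43)/2 × 1.5 = 7.1775
  [7→8.5]: (3.43+1.91)/2 × 1.5 = 4.005
  [8.5→10.5]: (1.91+0.87)/2 × 2 = 2.78
  [10.5→12.5]: (0.87+0.40)/2 × 2 = 1.27
  Sum = 93.33 mg/L·h

AUC = 93.3 mg/L·h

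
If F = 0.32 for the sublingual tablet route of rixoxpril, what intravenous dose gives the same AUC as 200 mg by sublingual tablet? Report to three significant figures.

Systemic exposure from an extravascular dose = F × D_ev, so the equivalent IV dose is F × D_ev.
D_iv = F × D_ev = 0.32 × 200 = 64 mg

D_iv = 64.0 mg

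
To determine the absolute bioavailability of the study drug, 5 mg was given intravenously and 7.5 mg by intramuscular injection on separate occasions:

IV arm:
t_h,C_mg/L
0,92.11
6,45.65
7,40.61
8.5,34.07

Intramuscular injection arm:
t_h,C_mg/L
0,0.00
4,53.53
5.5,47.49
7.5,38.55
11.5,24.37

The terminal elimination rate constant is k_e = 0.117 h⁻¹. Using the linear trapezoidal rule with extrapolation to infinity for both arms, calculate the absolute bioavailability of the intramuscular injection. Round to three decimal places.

Trapezoidal AUC_0→8.5 (IV):
  [0→6]: (92.11+45.65)/2 × 6 = 413.28
  [6→7]: (45.65+40.61)/2 × 1 = 43.13
  [7→8.5]: (40.61+34.07)/2 × 1.5 = 56.01
  Sum = 512.42 mg/L·h
IV tail: 34.07/0.117 = 291.197; AUC_iv,0→∞ = 512.42 + 291.197 = 803.617 mg/L·h
Trapezoidal AUC_0→11.5 (intramuscular injection):
  [0→4]: (0.00+53.53)/2 × 4 = 107.06
  [4→5.5]: (53.53+47.49)/2 × 1.5 = 75.765
  [5.5→7.5]: (47.49+38.55)/2 × 2 = 86.04
  [7.5→11.5]: (38.55+24.37)/2 × 4 = 125.84
  Sum = 394.705 mg/L·h
intramuscular injection tail: 24.37/0.117 = 208.291; AUC_ev,0→∞ = 394.705 + 208.291 = 602.996 mg/L·h
F = (AUC_ev/D_ev)/(AUC_iv/D_iv) = (602.996/7.5)/(803.617/5) = 80.3995/160.7234 = 0.5002

F = 0.500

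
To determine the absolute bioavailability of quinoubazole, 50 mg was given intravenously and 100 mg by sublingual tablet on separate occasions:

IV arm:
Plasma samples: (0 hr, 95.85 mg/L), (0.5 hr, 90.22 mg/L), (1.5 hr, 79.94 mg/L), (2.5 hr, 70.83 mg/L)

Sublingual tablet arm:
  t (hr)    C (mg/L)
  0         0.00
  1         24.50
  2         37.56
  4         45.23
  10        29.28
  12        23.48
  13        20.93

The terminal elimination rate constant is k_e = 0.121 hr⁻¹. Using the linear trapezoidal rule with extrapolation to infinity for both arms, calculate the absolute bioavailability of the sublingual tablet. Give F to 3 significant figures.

F = 0.377

Trapezoidal AUC_0→2.5 (IV):
  [0→0.5]: (95.85+90.22)/2 × 0.5 = 46.5175
  [0.5→1.5]: (90.22+79.94)/2 × 1 = 85.08
  [1.5→2.5]: (79.94+70.83)/2 × 1 = 75.385
  Sum = 206.9825 mg/L·hr
IV tail: 70.83/0.121 = 585.372; AUC_iv,0→∞ = 206.9825 + 585.372 = 792.3545 mg/L·hr
Trapezoidal AUC_0→13 (sublingual tablet):
  [0→1]: (0.00+24.50)/2 × 1 = 12.25
  [1→2]: (24.50+37.56)/2 × 1 = 31.03
  [2→4]: (37.56+45.23)/2 × 2 = 82.79
  [4→10]: (45.23+29.28)/2 × 6 = 223.53
  [10→12]: (29.28+23.48)/2 × 2 = 52.76
  [12→13]: (23.48+20.93)/2 × 1 = 22.205
  Sum = 424.565 mg/L·hr
sublingual tablet tail: 20.93/0.121 = 172.975; AUC_ev,0→∞ = 424.565 + 172.975 = 597.54 mg/L·hr
F = (AUC_ev/D_ev)/(AUC_iv/D_iv) = (597.54/100)/(792.3545/50) = 5.9754/15.84709 = 0.3771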